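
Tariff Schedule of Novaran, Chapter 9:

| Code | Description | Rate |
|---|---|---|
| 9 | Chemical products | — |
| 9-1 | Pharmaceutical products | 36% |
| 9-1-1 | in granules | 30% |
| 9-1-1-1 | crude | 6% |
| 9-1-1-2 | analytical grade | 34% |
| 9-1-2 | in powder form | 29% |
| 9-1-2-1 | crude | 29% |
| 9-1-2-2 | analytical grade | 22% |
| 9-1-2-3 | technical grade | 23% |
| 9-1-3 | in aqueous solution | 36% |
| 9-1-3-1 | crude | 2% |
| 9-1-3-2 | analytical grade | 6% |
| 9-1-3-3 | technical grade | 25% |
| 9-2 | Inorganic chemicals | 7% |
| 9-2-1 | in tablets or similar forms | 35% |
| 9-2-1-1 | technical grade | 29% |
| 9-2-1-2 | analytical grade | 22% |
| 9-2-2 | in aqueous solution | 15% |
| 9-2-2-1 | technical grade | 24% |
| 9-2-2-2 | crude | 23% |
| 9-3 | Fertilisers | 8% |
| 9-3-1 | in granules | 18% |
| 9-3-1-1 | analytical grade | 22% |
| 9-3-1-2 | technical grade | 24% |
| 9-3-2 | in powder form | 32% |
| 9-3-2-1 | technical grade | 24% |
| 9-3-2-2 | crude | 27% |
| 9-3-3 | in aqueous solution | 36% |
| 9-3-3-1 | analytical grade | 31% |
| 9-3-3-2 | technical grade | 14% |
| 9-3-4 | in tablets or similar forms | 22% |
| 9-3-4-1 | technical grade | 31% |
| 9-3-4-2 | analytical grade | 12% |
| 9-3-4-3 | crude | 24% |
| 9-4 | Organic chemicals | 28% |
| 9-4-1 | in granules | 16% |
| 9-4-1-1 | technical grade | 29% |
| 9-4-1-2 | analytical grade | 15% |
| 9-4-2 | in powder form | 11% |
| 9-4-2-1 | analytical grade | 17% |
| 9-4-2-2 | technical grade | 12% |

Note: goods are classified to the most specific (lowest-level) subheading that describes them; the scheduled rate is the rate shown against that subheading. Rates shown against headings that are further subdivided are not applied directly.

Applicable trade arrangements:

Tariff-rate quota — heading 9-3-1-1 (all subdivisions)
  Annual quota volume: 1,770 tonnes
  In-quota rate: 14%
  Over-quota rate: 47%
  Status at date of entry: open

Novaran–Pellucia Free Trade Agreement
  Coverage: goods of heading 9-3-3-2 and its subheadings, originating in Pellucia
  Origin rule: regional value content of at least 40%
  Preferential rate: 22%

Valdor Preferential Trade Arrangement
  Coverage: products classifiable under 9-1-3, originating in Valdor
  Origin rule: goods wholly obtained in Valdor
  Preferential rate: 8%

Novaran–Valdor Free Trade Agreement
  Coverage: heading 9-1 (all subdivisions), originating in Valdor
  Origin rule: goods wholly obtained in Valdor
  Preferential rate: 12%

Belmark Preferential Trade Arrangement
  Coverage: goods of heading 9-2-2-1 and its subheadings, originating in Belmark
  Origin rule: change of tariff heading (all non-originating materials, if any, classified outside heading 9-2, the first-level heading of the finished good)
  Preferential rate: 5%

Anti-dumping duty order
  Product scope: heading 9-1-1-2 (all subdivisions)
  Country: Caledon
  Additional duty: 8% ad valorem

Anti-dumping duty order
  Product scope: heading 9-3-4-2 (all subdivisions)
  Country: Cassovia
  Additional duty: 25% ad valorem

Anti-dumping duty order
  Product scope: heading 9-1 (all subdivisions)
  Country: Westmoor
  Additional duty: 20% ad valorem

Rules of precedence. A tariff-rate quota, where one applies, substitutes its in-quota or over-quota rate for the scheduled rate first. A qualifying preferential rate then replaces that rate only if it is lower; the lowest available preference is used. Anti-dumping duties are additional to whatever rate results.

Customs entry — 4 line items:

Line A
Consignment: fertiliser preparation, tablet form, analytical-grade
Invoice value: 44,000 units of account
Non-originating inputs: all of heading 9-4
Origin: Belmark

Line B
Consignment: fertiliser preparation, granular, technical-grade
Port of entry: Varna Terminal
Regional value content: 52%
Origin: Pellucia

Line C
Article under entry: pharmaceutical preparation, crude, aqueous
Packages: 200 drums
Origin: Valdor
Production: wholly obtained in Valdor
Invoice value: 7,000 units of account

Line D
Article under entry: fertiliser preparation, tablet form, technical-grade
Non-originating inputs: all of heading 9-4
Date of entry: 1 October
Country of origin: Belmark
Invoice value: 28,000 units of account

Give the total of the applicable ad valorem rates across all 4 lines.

Line A: fertiliser → 9-3; tablet form → 9-3-4; analytical-grade → 9-3-4-2. Scheduled 12%. Belmark agreement on 9-2-2-1: 9-3-4-2 not covered. → 12%.
Line B: fertiliser → 9-3; granular → 9-3-1; technical-grade → 9-3-1-2. Scheduled 24%. Pellucia agreement on 9-3-3-2: 9-3-1-2 not covered. → 24%.
Line C: pharmaceutical → 9-1; aqueous → 9-1-3; crude → 9-1-3-1. Scheduled 2%. Valdor agreement on 9-1-3: wholly obtained → 8% available; Valdor agreement on 9-1: wholly obtained → 12% available; preference 8% not lower than 2% → no reduction. → 2%.
Line D: fertiliser → 9-3; tablet form → 9-3-4; technical-grade → 9-3-4-1. Scheduled 31%. Belmark agreement on 9-2-2-1: 9-3-4-1 not covered. → 31%.
Sum: 12% + 24% + 2% + 31% = 69%.

69%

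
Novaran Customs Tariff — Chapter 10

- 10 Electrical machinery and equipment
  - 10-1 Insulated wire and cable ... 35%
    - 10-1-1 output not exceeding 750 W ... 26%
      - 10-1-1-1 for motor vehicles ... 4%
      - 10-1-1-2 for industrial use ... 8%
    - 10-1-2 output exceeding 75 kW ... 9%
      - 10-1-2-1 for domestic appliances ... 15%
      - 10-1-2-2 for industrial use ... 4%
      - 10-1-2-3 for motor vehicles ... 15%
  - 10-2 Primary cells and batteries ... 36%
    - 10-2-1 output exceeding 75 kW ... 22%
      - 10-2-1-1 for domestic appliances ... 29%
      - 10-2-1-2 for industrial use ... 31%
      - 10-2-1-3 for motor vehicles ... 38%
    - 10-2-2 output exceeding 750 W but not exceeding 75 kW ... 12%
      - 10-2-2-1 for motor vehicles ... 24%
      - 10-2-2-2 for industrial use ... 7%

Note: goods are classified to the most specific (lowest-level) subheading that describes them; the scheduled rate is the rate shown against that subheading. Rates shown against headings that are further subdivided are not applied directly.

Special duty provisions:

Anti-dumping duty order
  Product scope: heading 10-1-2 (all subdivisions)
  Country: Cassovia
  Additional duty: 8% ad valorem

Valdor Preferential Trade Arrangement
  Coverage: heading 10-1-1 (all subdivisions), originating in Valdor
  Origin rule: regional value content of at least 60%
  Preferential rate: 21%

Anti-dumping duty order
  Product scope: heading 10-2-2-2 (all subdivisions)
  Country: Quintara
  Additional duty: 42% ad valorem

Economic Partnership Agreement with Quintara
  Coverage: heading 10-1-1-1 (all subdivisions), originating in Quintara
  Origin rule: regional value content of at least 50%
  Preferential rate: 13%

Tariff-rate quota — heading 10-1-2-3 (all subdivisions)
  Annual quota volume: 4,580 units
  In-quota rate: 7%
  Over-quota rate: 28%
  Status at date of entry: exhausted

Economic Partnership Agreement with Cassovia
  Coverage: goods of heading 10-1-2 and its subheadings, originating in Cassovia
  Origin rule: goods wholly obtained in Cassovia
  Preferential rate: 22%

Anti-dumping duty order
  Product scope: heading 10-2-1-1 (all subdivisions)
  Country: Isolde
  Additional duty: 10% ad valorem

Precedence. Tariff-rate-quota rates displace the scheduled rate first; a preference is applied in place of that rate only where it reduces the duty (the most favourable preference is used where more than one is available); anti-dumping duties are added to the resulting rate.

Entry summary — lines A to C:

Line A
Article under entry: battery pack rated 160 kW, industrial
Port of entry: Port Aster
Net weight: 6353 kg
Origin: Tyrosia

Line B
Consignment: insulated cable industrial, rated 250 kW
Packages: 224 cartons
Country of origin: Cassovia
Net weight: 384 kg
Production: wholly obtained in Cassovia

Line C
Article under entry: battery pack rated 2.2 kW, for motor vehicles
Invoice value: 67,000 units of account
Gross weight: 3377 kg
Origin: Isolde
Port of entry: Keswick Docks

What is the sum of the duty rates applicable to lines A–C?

Line A: battery pack → 10-2; rated 160 kW → 10-2-1; industrial → 10-2-1-2. Scheduled 31%. No special measure applies. → 31%.
Line B: insulated cable → 10-1; rated 250 kW → 10-1-2; industrial → 10-1-2-2. Scheduled 4%. Cassovia agreement on 10-1-2: wholly obtained → 22% available; preference 22% not lower than 4% → no reduction; anti-dumping (Cassovia, 10-1-2): +8%; total 4% + 8% = 12%. → 12%.
Line C: battery pack → 10-2; rated 2.2 kW → 10-2-2; for motor vehicles → 10-2-2-1. Scheduled 24%. No special measure applies. → 24%.
Sum: 31% + 12% + 24% = 67%.

67%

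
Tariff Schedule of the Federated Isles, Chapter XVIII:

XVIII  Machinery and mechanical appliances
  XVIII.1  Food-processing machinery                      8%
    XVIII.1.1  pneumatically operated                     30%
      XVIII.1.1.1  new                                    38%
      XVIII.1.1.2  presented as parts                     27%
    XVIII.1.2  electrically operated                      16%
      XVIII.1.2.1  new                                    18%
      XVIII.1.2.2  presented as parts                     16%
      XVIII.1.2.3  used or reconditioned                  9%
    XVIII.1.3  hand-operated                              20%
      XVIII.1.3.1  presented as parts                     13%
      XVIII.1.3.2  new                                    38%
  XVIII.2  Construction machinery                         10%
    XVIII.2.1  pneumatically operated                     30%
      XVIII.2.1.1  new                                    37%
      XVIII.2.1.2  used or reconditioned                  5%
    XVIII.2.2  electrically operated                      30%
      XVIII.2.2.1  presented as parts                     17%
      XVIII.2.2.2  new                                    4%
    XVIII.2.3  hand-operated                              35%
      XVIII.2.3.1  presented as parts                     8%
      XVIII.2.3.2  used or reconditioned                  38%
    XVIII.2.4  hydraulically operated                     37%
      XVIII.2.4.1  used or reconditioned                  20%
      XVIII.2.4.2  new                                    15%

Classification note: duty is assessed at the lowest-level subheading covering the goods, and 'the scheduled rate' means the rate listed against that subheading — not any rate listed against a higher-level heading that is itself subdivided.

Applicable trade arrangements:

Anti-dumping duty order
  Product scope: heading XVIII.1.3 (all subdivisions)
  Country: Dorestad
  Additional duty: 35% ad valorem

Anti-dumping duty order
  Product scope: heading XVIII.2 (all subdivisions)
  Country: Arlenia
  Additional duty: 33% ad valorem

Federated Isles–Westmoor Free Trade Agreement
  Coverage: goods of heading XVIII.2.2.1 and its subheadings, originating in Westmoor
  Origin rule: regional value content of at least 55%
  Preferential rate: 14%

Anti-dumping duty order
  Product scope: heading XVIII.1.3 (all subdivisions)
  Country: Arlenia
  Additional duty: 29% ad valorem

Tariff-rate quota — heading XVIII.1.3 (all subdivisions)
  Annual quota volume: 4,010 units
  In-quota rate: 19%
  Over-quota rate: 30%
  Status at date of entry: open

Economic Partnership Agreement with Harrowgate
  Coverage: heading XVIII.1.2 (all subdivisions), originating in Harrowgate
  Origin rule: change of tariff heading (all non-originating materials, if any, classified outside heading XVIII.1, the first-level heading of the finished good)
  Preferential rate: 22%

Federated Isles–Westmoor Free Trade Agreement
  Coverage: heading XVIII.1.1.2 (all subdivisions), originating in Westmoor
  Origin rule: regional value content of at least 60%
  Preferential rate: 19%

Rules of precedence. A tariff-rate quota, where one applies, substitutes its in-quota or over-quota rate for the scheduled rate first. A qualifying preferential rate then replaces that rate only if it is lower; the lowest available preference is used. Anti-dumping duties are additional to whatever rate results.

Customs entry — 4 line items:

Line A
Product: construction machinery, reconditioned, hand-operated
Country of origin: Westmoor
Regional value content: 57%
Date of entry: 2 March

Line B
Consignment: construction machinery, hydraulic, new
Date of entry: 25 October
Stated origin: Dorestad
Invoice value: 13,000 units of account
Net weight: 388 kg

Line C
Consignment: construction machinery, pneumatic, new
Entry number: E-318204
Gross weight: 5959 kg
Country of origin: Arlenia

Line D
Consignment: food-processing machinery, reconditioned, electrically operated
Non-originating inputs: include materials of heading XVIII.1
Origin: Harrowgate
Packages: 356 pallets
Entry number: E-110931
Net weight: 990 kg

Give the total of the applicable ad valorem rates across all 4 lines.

Line A: construction → XVIII.2; hand-operated → XVIII.2.3; reconditioned → XVIII.2.3.2. Scheduled 38%. Westmoor agreement on XVIII.2.2.1: XVIII.2.3.2 not covered; Westmoor agreement on XVIII.1.1.2: XVIII.2.3.2 not covered. → 38%.
Line B: construction → XVIII.2; hydraulic → XVIII.2.4; new → XVIII.2.4.2. Scheduled 15%. No special measure applies. → 15%.
Line C: construction → XVIII.2; pneumatic → XVIII.2.1; new → XVIII.2.1.1. Scheduled 37%. anti-dumping (Arlenia, XVIII.2): +33%; total 37% + 33% = 70%. → 70%.
Line D: food-processing → XVIII.1; electrically operated → XVIII.1.2; reconditioned → XVIII.1.2.3. Scheduled 9%. Harrowgate agreement on XVIII.1.2: CTH not met. → 9%.
Sum: 38% + 15% + 70% + 9% = 132%.

132%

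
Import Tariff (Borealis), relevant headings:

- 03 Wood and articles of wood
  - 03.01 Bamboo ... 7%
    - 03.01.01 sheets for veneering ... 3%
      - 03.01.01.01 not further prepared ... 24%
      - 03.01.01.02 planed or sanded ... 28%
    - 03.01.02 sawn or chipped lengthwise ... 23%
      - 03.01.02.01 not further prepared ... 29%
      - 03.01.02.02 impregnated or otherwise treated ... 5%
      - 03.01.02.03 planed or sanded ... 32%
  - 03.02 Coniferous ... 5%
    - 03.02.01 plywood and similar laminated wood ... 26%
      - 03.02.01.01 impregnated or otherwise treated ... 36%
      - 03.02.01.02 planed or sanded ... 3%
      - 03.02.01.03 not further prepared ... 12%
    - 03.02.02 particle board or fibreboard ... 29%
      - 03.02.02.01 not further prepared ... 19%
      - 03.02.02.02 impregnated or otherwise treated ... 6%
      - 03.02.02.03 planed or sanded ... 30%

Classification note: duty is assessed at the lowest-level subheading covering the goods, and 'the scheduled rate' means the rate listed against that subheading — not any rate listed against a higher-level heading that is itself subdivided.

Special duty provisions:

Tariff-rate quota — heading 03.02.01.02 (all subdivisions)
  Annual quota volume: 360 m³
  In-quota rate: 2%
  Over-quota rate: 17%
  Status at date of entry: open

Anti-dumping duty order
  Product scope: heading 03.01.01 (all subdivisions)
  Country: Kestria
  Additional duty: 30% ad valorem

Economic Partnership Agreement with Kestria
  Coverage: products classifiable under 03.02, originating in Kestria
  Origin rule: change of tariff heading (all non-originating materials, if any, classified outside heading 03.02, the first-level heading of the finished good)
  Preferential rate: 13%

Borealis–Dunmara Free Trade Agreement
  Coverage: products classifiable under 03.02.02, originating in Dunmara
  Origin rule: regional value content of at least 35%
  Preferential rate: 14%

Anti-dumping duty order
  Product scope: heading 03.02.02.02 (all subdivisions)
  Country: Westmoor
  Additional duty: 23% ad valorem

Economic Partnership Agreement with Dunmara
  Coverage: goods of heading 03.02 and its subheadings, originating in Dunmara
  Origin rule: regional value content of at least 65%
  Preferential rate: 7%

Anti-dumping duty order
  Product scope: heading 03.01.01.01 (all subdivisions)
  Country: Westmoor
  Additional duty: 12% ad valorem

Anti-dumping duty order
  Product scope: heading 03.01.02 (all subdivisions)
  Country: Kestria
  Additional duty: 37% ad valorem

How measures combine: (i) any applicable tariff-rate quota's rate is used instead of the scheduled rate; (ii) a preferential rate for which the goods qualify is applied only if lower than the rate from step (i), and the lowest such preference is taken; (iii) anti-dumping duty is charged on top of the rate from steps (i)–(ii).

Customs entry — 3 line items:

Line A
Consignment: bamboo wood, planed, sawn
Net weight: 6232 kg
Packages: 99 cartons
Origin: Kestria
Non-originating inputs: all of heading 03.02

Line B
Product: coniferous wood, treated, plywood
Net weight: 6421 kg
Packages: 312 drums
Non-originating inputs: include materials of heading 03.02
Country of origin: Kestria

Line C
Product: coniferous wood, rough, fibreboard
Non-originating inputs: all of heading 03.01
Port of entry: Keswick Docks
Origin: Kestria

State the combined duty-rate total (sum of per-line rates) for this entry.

Line A: bamboo → 03.01; sawn → 03.01.02; planed → 03.01.02.03. Scheduled 32%. Kestria agreement on 03.02: 03.01.02.03 not covered; anti-dumping (Kestria, 03.01.02): +37%; total 32% + 37% = 69%. → 69%.
Line B: coniferous → 03.02; plywood → 03.02.01; treated → 03.02.01.01. Scheduled 36%. Kestria agreement on 03.02: CTH not met. → 36%.
Line C: coniferous → 03.02; fibreboard → 03.02.02; rough → 03.02.02.01. Scheduled 19%. Kestria agreement on 03.02: CTH met → 13% available; preferential 13%. → 13%.
Sum: 69% + 36% + 13% = 118%.

118%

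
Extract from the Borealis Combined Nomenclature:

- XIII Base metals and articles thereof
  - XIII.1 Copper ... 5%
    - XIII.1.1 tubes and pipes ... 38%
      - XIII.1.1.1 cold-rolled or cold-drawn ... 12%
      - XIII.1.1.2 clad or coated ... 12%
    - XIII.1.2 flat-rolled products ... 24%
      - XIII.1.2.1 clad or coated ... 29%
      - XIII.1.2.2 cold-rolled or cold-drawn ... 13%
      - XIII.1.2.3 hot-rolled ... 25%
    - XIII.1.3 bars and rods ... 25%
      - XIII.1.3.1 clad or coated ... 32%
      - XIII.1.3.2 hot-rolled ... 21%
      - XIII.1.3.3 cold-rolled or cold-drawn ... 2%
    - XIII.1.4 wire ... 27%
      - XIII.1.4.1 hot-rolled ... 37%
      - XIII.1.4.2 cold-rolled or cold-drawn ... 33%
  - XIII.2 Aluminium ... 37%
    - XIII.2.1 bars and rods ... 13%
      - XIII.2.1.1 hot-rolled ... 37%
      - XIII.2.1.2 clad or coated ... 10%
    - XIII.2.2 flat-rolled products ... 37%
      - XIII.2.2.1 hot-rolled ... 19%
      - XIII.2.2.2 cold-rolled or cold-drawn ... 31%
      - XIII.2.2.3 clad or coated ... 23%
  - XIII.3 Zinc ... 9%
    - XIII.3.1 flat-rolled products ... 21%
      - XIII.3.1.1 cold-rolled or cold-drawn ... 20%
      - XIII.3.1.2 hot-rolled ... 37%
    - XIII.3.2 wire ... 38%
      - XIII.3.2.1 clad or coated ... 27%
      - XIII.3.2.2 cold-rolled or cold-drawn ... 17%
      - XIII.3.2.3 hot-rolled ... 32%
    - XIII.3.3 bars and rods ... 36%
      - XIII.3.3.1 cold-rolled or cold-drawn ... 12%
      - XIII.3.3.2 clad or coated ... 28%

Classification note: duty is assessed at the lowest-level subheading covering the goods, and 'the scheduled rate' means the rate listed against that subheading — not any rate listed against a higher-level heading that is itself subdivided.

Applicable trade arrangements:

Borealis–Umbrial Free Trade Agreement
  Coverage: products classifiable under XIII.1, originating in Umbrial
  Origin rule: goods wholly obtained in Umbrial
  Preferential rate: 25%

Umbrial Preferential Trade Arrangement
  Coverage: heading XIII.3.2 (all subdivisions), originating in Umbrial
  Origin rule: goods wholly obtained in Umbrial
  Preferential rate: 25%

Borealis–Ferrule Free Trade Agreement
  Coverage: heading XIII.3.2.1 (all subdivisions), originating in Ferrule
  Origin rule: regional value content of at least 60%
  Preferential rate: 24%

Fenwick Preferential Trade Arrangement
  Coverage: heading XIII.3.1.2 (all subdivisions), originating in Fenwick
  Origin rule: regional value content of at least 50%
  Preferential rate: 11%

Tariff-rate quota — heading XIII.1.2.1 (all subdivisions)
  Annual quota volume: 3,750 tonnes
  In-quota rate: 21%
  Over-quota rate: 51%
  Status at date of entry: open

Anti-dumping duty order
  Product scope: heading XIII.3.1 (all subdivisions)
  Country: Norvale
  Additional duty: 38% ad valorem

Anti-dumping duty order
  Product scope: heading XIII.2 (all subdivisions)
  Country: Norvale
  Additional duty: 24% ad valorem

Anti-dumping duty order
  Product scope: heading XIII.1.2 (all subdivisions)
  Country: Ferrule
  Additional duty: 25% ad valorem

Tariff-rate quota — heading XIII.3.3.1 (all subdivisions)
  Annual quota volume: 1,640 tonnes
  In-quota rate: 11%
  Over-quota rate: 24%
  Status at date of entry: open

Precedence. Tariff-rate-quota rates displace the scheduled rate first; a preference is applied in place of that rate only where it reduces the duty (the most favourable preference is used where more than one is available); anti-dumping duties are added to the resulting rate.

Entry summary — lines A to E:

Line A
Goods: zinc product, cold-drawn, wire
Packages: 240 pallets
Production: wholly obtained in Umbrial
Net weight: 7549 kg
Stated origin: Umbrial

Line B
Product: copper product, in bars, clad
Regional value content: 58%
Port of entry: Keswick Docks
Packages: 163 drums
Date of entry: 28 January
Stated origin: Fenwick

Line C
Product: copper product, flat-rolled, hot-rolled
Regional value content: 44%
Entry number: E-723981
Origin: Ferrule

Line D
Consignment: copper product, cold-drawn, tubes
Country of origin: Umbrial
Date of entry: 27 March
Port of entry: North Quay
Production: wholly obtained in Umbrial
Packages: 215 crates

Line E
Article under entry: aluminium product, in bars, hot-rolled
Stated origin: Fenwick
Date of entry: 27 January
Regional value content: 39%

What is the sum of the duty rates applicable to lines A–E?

148%

Line A: zinc → XIII.3; wire → XIII.3.2; cold-drawn → XIII.3.2.2. Scheduled 17%. Umbrial agreement on XIII.1: XIII.3.2.2 not covered; Umbrial agreement on XIII.3.2: wholly obtained → 25% available; preference 25% not lower than 17% → no reduction. → 17%.
Line B: copper → XIII.1; in bars → XIII.1.3; clad → XIII.1.3.1. Scheduled 32%. Fenwick agreement on XIII.3.1.2: XIII.1.3.1 not covered. → 32%.
Line C: copper → XIII.1; flat-rolled → XIII.1.2; hot-rolled → XIII.1.2.3. Scheduled 25%. Ferrule agreement on XIII.3.2.1: XIII.1.2.3 not covered; anti-dumping (Ferrule, XIII.1.2): +25%; total 25% + 25% = 50%. → 50%.
Line D: copper → XIII.1; tubes → XIII.1.1; cold-drawn → XIII.1.1.1. Scheduled 12%. Umbrial agreement on XIII.1: wholly obtained → 25% available; Umbrial agreement on XIII.3.2: XIII.1.1.1 not covered; preference 25% not lower than 12% → no reduction. → 12%.
Line E: aluminium → XIII.2; in bars → XIII.2.1; hot-rolled → XIII.2.1.1. Scheduled 37%. Fenwick agreement on XIII.3.1.2: XIII.2.1.1 not covered. → 37%.
Sum: 17% + 32% + 50% + 12% + 37% = 148%.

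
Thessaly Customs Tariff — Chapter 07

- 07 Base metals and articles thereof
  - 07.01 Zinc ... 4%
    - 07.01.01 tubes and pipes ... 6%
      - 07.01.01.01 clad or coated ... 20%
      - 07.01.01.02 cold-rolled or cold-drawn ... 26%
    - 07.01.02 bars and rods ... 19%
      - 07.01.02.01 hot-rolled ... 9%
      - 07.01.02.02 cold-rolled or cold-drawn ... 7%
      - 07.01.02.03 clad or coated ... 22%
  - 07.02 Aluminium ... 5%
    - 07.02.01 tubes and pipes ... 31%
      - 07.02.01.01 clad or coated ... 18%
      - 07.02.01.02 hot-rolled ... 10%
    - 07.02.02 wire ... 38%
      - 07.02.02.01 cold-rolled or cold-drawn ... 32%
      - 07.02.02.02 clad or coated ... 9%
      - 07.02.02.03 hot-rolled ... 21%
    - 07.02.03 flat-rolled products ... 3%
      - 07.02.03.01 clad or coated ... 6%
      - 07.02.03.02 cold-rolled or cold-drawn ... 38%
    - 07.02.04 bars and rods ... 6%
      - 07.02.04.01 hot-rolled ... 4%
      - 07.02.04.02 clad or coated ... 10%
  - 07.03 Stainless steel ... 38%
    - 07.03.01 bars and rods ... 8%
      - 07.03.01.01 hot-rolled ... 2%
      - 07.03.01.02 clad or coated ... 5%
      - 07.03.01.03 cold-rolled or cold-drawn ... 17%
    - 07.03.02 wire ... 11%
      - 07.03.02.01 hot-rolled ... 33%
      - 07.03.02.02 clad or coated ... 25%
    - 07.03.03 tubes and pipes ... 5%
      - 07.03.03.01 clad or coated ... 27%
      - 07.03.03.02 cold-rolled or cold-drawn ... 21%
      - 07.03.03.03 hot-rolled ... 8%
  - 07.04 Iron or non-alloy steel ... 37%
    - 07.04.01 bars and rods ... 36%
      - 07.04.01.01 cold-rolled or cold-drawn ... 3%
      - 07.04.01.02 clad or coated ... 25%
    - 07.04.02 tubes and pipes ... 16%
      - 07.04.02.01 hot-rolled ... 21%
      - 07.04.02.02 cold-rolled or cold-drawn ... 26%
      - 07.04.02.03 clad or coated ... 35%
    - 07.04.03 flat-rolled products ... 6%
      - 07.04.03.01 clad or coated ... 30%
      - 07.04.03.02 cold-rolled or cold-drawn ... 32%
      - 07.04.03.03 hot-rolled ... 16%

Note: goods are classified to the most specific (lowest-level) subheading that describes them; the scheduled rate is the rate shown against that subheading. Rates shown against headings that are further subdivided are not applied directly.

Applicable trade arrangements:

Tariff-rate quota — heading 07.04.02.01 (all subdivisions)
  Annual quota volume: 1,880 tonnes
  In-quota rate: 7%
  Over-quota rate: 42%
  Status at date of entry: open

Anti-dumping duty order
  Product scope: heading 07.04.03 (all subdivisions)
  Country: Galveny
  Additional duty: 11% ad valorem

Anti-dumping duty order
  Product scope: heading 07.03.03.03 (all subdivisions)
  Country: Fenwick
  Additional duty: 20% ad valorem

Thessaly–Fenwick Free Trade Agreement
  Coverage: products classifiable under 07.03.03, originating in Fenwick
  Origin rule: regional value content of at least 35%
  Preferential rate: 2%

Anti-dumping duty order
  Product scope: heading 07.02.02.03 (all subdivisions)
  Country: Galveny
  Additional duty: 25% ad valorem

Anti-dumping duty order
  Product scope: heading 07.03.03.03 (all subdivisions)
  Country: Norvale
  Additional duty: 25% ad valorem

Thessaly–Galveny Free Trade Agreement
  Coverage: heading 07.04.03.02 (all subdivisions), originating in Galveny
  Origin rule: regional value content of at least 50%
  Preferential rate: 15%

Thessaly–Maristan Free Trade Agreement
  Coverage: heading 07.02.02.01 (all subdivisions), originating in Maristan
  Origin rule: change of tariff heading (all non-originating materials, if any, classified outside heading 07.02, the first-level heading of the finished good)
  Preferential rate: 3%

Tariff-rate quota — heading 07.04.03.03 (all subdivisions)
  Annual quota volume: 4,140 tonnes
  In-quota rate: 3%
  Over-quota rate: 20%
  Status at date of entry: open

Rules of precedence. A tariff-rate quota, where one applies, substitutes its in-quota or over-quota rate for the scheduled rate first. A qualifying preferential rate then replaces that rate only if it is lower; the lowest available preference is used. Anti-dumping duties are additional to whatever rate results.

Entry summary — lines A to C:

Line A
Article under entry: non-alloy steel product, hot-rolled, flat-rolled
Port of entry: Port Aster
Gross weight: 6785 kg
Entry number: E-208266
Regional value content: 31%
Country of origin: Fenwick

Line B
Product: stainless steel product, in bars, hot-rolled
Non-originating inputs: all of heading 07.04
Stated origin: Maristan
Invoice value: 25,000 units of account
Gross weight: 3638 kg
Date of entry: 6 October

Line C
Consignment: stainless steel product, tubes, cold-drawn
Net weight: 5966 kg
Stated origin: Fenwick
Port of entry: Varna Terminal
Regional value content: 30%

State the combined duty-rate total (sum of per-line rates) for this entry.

Line A: non-alloy steel → 07.04; flat-rolled → 07.04.03; hot-rolled → 07.04.03.03. Scheduled 16%. quota on 07.04.03.03 open → in-quota 3%; Fenwick agreement on 07.03.03: 07.04.03.03 not covered. → 3%.
Line B: stainless steel → 07.03; in bars → 07.03.01; hot-rolled → 07.03.01.01. Scheduled 2%. Maristan agreement on 07.02.02.01: 07.03.01.01 not covered. → 2%.
Line C: stainless steel → 07.03; tubes → 07.03.03; cold-drawn → 07.03.03.02. Scheduled 21%. Fenwick agreement on 07.03.03: RVC < 35%. → 21%.
Sum: 3% + 2% + 21% = 26%.

26%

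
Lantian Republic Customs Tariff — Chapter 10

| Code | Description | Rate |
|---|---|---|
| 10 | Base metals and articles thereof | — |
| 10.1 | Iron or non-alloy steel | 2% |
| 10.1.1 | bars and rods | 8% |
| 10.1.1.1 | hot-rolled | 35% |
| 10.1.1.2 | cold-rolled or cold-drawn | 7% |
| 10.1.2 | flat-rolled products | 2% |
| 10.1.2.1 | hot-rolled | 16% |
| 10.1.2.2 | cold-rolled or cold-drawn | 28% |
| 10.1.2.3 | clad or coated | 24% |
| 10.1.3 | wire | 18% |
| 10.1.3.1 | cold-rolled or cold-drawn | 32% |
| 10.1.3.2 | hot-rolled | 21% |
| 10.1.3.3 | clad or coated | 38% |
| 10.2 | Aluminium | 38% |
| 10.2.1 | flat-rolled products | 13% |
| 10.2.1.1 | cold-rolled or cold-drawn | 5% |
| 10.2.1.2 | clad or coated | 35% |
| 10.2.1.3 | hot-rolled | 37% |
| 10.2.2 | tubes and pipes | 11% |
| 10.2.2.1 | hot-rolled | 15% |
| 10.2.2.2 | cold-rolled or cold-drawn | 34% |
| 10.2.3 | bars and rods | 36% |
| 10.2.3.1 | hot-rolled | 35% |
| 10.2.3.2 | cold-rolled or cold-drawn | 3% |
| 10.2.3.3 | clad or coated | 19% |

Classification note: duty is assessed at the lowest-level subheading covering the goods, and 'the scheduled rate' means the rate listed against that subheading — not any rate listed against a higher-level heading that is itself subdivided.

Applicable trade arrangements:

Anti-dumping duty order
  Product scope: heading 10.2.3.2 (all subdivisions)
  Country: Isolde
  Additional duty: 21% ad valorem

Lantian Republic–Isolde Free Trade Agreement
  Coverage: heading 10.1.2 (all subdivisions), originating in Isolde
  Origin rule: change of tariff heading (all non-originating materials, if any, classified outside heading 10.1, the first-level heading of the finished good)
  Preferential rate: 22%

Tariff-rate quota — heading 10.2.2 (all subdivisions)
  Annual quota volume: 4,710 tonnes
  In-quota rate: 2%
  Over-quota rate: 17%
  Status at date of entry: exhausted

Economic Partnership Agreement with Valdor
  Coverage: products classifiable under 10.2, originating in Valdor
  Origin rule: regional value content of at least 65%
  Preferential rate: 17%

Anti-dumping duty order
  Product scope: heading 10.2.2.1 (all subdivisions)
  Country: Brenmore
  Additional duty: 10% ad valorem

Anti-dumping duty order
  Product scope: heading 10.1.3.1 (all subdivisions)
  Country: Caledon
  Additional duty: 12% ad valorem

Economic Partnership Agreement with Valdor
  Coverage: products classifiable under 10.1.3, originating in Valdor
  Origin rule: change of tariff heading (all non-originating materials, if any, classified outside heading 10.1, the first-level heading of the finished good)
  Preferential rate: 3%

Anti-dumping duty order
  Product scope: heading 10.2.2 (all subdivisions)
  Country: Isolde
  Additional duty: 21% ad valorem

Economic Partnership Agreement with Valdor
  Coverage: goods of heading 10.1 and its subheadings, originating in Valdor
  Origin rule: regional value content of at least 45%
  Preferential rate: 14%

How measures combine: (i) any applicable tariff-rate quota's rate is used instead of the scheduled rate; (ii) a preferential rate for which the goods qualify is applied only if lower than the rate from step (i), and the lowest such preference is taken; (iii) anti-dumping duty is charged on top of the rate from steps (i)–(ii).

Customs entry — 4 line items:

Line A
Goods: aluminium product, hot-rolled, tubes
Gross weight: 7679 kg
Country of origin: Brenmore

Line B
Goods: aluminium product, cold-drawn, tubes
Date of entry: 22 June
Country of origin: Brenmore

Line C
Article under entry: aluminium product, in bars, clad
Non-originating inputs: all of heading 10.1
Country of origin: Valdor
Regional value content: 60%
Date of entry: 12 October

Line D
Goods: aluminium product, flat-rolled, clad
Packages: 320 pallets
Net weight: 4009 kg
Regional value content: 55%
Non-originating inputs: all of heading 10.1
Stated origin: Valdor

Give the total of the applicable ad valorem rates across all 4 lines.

98%

Line A: aluminium → 10.2; tubes → 10.2.2; hot-rolled → 10.2.2.1. Scheduled 15%. quota on 10.2.2 exhausted → over-quota 17%; anti-dumping (Brenmore, 10.2.2.1): +10%; total 17% + 10% = 27%. → 27%.
Line B: aluminium → 10.2; tubes → 10.2.2; cold-drawn → 10.2.2.2. Scheduled 34%. quota on 10.2.2 exhausted → over-quota 17%. → 17%.
Line C: aluminium → 10.2; in bars → 10.2.3; clad → 10.2.3.3. Scheduled 19%. Valdor agreement on 10.2: RVC < 65%; Valdor agreement on 10.1.3: 10.2.3.3 not covered; Valdor agreement on 10.1: 10.2.3.3 not covered. → 19%.
Line D: aluminium → 10.2; flat-rolled → 10.2.1; clad → 10.2.1.2. Scheduled 35%. Valdor agreement on 10.2: RVC < 65%; Valdor agreement on 10.1.3: 10.2.1.2 not covered; Valdor agreement on 10.1: 10.2.1.2 not covered. → 35%.
Sum: 27% + 17% + 19% + 35% = 98%.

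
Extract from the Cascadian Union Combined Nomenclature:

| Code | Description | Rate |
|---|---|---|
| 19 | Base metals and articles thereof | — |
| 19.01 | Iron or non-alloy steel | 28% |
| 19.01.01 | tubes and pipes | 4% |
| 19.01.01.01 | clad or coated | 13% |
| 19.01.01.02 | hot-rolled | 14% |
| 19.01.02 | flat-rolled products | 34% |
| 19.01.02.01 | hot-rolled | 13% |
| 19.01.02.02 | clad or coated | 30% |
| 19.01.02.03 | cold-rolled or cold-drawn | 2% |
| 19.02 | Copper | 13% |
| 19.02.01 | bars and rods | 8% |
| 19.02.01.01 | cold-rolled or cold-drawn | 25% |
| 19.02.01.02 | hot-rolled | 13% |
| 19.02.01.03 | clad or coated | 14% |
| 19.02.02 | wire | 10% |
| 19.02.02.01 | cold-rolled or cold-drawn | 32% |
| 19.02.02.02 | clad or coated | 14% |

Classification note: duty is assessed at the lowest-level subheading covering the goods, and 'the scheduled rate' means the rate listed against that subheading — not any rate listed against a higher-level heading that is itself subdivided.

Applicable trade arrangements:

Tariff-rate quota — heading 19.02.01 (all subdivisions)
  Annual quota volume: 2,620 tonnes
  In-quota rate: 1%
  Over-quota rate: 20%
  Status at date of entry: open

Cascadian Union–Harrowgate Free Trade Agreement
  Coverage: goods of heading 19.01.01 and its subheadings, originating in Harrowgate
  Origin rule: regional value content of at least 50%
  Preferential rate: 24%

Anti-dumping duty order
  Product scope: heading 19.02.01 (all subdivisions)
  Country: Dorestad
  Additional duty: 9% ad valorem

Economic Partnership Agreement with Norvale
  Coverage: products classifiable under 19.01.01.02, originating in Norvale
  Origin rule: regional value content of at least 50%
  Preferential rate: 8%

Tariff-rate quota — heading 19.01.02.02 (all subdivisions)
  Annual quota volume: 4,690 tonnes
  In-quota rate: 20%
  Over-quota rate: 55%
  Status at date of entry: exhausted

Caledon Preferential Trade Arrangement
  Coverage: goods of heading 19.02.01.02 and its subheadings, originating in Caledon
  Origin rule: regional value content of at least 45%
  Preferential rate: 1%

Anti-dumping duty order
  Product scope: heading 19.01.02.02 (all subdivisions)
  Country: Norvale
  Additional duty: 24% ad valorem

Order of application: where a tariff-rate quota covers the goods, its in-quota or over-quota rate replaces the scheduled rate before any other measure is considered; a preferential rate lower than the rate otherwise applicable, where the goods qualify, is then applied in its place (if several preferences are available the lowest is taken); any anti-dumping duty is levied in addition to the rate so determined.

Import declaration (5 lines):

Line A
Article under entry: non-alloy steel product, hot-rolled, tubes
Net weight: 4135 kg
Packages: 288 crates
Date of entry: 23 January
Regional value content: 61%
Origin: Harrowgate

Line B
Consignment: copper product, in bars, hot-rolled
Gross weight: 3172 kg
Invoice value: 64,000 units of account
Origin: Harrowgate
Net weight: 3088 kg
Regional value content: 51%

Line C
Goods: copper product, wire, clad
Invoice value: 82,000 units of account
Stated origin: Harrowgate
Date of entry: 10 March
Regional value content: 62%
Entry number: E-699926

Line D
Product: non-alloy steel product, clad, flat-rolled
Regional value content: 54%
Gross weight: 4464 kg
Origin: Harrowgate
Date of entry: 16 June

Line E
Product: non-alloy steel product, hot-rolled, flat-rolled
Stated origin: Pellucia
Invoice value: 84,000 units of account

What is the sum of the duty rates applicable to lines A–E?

97%

Line A: non-alloy steel → 19.01; tubes → 19.01.01; hot-rolled → 19.01.01.02. Scheduled 14%. Harrowgate agreement on 19.01.01: RVC ≥ 50% → 24% available; preference 24% not lower than 14% → no reduction. → 14%.
Line B: copper → 19.02; in bars → 19.02.01; hot-rolled → 19.02.01.02. Scheduled 13%. quota on 19.02.01 open → in-quota 1%; Harrowgate agreement on 19.01.01: 19.02.01.02 not covered. → 1%.
Line C: copper → 19.02; wire → 19.02.02; clad → 19.02.02.02. Scheduled 14%. Harrowgate agreement on 19.01.01: 19.02.02.02 not covered. → 14%.
Line D: non-alloy steel → 19.01; flat-rolled → 19.01.02; clad → 19.01.02.02. Scheduled 30%. quota on 19.01.02.02 exhausted → over-quota 55%; Harrowgate agreement on 19.01.01: 19.01.02.02 not covered. → 55%.
Line E: non-alloy steel → 19.01; flat-rolled → 19.01.02; hot-rolled → 19.01.02.01. Scheduled 13%. No special measure applies. → 13%.
Sum: 14% + 1% + 14% + 55% + 13% = 97%.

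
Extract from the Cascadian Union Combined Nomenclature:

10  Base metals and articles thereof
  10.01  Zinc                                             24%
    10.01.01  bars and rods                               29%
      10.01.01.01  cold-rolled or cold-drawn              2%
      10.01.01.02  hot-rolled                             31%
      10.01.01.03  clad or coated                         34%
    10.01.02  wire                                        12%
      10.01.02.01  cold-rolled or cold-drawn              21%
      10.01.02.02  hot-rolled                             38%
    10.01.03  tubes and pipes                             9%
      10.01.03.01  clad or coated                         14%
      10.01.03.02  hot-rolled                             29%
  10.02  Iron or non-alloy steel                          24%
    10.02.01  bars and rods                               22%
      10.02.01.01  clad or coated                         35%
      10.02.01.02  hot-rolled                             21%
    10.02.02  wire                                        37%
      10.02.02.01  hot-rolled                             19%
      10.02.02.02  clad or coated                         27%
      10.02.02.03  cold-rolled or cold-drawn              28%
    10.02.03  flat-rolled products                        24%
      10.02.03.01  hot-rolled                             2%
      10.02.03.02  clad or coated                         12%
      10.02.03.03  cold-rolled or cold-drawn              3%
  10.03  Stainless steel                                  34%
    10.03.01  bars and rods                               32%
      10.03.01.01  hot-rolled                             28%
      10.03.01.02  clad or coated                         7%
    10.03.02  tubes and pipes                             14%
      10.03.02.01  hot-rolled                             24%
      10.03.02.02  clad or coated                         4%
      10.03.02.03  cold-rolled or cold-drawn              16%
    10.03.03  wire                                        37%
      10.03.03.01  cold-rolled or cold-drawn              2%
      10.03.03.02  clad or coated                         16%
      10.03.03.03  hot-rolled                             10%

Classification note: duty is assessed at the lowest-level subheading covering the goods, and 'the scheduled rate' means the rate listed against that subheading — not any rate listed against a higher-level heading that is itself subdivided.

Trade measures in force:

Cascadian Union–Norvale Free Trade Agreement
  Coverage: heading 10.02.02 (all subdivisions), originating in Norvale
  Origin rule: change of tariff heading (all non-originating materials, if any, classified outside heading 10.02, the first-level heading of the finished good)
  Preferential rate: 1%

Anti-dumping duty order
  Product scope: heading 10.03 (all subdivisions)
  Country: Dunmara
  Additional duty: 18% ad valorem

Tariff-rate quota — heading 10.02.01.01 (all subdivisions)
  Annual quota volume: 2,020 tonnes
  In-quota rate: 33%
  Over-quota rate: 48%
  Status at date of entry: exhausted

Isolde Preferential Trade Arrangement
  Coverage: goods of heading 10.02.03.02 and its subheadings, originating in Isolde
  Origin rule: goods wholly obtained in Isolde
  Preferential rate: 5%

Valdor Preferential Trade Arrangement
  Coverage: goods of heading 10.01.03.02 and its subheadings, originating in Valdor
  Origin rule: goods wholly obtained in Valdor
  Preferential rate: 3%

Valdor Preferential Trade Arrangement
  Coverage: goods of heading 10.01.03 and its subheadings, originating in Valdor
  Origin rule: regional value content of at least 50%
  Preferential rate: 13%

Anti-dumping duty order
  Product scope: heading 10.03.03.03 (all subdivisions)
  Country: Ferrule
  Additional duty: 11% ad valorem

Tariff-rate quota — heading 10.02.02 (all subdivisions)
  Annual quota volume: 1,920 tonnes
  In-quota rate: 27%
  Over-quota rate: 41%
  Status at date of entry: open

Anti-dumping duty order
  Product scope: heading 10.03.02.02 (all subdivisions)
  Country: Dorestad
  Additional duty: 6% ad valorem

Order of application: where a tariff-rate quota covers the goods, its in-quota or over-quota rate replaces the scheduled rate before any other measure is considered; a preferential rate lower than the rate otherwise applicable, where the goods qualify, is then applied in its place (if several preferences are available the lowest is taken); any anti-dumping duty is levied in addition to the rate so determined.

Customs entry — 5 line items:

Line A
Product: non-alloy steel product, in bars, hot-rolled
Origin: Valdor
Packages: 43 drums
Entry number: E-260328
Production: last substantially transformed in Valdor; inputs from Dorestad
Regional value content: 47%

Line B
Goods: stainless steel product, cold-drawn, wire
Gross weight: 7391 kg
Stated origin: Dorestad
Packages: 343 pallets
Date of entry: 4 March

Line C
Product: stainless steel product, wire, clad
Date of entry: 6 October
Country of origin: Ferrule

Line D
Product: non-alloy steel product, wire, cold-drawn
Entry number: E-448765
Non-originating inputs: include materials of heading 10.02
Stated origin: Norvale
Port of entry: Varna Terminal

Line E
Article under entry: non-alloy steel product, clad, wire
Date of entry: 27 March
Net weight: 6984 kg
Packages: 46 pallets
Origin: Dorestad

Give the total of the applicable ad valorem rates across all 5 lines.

Line A: non-alloy steel → 10.02; in bars → 10.02.01; hot-rolled → 10.02.01.02. Scheduled 21%. Valdor agreement on 10.01.03.02: 10.02.01.02 not covered; Valdor agreement on 10.01.03: 10.02.01.02 not covered. → 21%.
Line B: stainless steel → 10.03; wire → 10.03.03; cold-drawn → 10.03.03.01. Scheduled 2%. No special measure applies. → 2%.
Line C: stainless steel → 10.03; wire → 10.03.03; clad → 10.03.03.02. Scheduled 16%. No special measure applies. → 16%.
Line D: non-alloy steel → 10.02; wire → 10.02.02; cold-drawn → 10.02.02.03. Scheduled 28%. quota on 10.02.02 open → in-quota 27%; Norvale agreement on 10.02.02: CTH not met. → 27%.
Line E: non-alloy steel → 10.02; wire → 10.02.02; clad → 10.02.02.02. Scheduled 27%. quota on 10.02.02 open → in-quota 27%. → 27%.
Sum: 21% + 2% + 16% + 27% + 27% = 93%.

93%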